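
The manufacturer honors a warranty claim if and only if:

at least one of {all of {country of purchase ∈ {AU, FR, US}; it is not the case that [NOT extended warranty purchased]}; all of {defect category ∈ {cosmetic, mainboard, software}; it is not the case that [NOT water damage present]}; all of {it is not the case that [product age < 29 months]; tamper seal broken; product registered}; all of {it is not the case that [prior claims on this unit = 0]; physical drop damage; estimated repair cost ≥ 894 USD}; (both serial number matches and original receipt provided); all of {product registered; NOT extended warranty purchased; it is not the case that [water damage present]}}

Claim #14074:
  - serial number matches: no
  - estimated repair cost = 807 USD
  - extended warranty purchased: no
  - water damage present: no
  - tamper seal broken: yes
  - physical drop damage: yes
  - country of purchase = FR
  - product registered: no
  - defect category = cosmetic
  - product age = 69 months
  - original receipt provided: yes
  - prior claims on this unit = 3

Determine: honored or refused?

Refused

Atomic conditions:
  country of purchase ∈ {AU, FR, US}: FR is in the set → true
  NOT extended warranty purchased: no → true
  defect category ∈ {cosmetic, mainboard, software}: cosmetic is in the set → true
  NOT water damage present: no → true
  product age < 29 months: 69 < 29 is false
  tamper seal broken: yes → true
  product registered: no → false
  prior claims on this unit = 0: 3 == 0 is false
  physical drop damage: yes → true
  estimated repair cost ≥ 894 USD: 807 ≥ 894 is false
  serial number matches: no → false
  original receipt provided: yes → true
  water damage present: no → false
Combine:
[1.2] NOT true = false
[1] true AND false = false
[2.2] NOT true = false
[2] true AND false = false
[3.1] NOT false = true
[3] true AND true AND false = false
[4.1] NOT false = true
[4] true AND true AND false = false
[5] false AND true = false
[6.3] NOT false = true
[6] false AND true AND true = false
[root] false OR false OR false OR false OR false OR false = false
Overall: false → refused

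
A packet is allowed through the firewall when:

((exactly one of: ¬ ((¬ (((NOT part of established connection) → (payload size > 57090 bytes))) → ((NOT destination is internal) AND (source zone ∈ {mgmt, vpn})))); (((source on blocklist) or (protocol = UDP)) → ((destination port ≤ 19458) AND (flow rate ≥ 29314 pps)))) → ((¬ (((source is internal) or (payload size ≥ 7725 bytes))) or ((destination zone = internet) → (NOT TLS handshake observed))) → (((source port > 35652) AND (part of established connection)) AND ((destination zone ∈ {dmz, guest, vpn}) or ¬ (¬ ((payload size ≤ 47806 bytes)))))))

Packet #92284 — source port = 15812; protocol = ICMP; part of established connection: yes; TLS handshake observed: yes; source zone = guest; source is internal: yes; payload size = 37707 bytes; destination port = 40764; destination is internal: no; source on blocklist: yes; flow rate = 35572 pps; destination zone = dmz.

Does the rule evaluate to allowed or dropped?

Allowed

Atomic conditions:
  NOT part of established connection: yes → false
  payload size > 57090 bytes: 37707 > 57090 is false
  NOT destination is internal: no → true
  source zone ∈ {mgmt, vpn}: guest is not in the set → false
  source on blocklist: yes → true
  protocol = UDP: ICMP == UDP is false
  destination port ≤ 19458: 40764 ≤ 19458 is false
  flow rate ≥ 29314 pps: 35572 ≥ 29314 is true
  source is internal: yes → true
  payload size ≥ 7725 bytes: 37707 ≥ 7725 is true
  destination zone = internet: dmz == internet is false
  NOT TLS handshake observed: yes → false
  source port > 35652: 15812 > 35652 is false
  part of established connection: yes → true
  destination zone ∈ {dmz, guest, vpn}: dmz is in the set → true
  payload size ≤ 47806 bytes: 37707 ≤ 47806 is true
Combine:
[1.1.1.1.1] false → false (antecedent false ⇒ implication holds) = true
[1.1.1.1] NOT true = false
[1.1.1.2] true AND false = false
[1.1.1] false → false (antecedent false ⇒ implication holds) = true
[1.1] NOT true = false
[1.2.1] true OR false = true
[1.2.2] false AND true = false
[1.2] true → false = false
[1] exactly-one(false, false) = false
[2.1.1.1] true OR true = true
[2.1.1] NOT true = false
[2.1.2] false → false (antecedent false ⇒ implication holds) = true
[2.1] false OR true = true
[2.2.1] false AND true = false
[2.2.2.2.1] NOT true = false
[2.2.2.2] NOT false = true
[2.2.2] true OR true = true
[2.2] false AND true = false
[2] true → false = false
[root] false → false (antecedent false ⇒ implication holds) = true
Overall: true → allowed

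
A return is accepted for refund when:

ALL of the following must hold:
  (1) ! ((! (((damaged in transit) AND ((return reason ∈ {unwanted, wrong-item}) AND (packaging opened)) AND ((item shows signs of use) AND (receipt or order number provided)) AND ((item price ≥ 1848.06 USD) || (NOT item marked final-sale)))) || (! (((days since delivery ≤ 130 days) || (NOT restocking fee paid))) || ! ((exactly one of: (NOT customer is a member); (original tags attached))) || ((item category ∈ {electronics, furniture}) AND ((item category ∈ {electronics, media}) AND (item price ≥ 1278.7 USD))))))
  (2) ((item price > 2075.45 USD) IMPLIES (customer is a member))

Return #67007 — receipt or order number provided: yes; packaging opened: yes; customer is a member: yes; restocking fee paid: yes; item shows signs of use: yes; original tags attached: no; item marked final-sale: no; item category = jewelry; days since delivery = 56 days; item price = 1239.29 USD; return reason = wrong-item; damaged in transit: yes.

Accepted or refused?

Atomic conditions:
  damaged in transit: yes → true
  return reason ∈ {unwanted, wrong-item}: wrong-item is in the set → true
  packaging opened: yes → true
  item shows signs of use: yes → true
  receipt or order number provided: yes → true
  item price ≥ 1848.06 USD: 1239.29 ≥ 1848.06 is false
  NOT item marked final-sale: no → true
  days since delivery ≤ 130 days: 56 ≤ 130 is true
  NOT restocking fee paid: yes → false
  NOT customer is a member: yes → false
  original tags attached: no → false
  item category ∈ {electronics, furniture}: jewelry is not in the set → false
  item category ∈ {electronics, media}: jewelry is not in the set → false
  item price ≥ 1278.7 USD: 1239.29 ≥ 1278.7 is false
  item price > 2075.45 USD: 1239.29 > 2075.45 is false
  customer is a member: yes → true
Combine:
[1.1.1.1.2] true AND true = true
[1.1.1.1.3] true AND true = true
[1.1.1.1.4] false OR true = true
[1.1.1.1] true AND true AND true AND true = true
[1.1.1] NOT true = false
[1.1.2.1.1] true OR false = true
[1.1.2.1] NOT true = false
[1.1.2.2.1] exactly-one(false, false) = false
[1.1.2.2] NOT false = true
[1.1.2.3.2] false AND false = false
[1.1.2.3] false AND false = false
[1.1.2] false OR true OR false = true
[1.1] false OR true = true
[1] NOT true = false
[2] false → true (antecedent false ⇒ implication holds) = true
[root] false AND true = false
Overall: false → refused

Refused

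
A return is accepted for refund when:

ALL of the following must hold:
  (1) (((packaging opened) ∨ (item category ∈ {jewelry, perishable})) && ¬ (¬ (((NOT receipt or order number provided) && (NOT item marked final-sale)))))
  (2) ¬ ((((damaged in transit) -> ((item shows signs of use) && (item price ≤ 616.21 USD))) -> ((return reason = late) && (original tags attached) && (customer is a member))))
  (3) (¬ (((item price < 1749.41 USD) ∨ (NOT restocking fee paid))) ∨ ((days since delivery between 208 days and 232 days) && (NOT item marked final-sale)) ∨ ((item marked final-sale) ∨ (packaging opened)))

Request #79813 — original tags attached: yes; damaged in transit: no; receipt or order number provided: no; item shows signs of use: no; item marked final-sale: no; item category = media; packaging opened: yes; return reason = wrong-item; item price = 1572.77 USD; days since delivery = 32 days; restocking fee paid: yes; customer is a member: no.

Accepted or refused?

Atomic conditions:
  packaging opened: yes → true
  item category ∈ {jewelry, perishable}: media is not in the set → false
  NOT receipt or order number provided: no → true
  NOT item marked final-sale: no → true
  damaged in transit: no → false
  item shows signs of use: no → false
  item price ≤ 616.21 USD: 1572.77 ≤ 616.21 is false
  return reason = late: wrong-item == late is false
  original tags attached: yes → true
  customer is a member: no → false
  item price < 1749.41 USD: 1572.77 < 1749.41 is true
  NOT restocking fee paid: yes → false
  days since delivery between 208 days and 232 days: 32 in [208, 232] is false
  item marked final-sale: no → false
Combine:
[1.1] true OR false = true
[1.2.1.1] true AND true = true
[1.2.1] NOT true = false
[1.2] NOT false = true
[1] true AND true = true
[2.1.1.2] false AND false = false
[2.1.1] false → false (antecedent false ⇒ implication holds) = true
[2.1.2] false AND true AND false = false
[2.1] true → false = false
[2] NOT false = true
[3.1.1] true OR false = true
[3.1] NOT true = false
[3.2] false AND true = false
[3.3] false OR true = true
[3] false OR false OR true = true
[root] true AND true AND true = true
Overall: true → accepted

Accepted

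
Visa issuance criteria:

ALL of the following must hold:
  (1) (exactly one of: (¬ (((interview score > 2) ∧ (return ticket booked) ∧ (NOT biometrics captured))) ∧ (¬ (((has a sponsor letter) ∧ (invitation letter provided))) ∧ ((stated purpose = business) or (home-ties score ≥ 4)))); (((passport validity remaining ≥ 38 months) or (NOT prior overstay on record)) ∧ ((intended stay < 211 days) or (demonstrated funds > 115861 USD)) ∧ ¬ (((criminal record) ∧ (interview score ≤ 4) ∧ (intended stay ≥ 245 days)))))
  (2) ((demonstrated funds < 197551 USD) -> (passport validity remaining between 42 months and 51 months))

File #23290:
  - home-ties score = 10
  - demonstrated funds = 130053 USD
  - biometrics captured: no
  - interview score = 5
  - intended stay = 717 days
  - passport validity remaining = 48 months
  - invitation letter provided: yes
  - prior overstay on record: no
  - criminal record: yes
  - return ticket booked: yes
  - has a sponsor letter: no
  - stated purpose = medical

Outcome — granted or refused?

Atomic conditions:
  interview score > 2: 5 > 2 is true
  return ticket booked: yes → true
  NOT biometrics captured: no → true
  has a sponsor letter: no → false
  invitation letter provided: yes → true
  stated purpose = business: medical == business is false
  home-ties score ≥ 4: 10 ≥ 4 is true
  passport validity remaining ≥ 38 months: 48 ≥ 38 is true
  NOT prior overstay on record: no → true
  intended stay < 211 days: 717 < 211 is false
  demonstrated funds > 115861 USD: 130053 > 115861 is true
  criminal record: yes → true
  interview score ≤ 4: 5 ≤ 4 is false
  intended stay ≥ 245 days: 717 ≥ 245 is true
  demonstrated funds < 197551 USD: 130053 < 197551 is true
  passport validity remaining between 42 months and 51 months: 48 in [42, 51] is true
Combine:
[1.1.1.1] true AND true AND true = true
[1.1.1] NOT true = false
[1.1.2.1.1] false AND true = false
[1.1.2.1] NOT false = true
[1.1.2.2] false OR true = true
[1.1.2] true AND true = true
[1.1] false AND true = false
[1.2.1] true OR true = true
[1.2.2] false OR true = true
[1.2.3.1] true AND false AND true = false
[1.2.3] NOT false = true
[1.2] true AND true AND true = true
[1] exactly-one(false, true) = true
[2] true → true = true
[root] true AND true = true
Overall: true → granted

Granted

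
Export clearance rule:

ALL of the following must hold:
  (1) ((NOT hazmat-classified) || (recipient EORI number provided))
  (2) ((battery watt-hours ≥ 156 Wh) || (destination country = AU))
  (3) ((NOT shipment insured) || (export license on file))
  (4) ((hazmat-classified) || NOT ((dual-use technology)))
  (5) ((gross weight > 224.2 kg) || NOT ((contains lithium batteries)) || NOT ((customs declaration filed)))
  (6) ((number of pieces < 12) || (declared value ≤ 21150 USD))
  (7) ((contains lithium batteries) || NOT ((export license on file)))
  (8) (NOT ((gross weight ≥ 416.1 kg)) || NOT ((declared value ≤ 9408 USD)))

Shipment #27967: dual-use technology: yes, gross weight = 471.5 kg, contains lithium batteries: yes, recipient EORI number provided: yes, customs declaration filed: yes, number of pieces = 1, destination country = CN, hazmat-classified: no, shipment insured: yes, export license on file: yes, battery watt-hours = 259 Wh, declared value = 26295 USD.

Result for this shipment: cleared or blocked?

Blocked

Atomic conditions:
  NOT hazmat-classified: no → true
  recipient EORI number provided: yes → true
  battery watt-hours ≥ 156 Wh: 259 ≥ 156 is true
  destination country = AU: CN == AU is false
  NOT shipment insured: yes → false
  export license on file: yes → true
  hazmat-classified: no → false
  dual-use technology: yes → true
  gross weight > 224.2 kg: 471.5 > 224.2 is true
  contains lithium batteries: yes → true
  customs declaration filed: yes → true
  number of pieces < 12: 1 < 12 is true
  declared value ≤ 21150 USD: 26295 ≤ 21150 is false
  gross weight ≥ 416.1 kg: 471.5 ≥ 416.1 is true
  declared value ≤ 9408 USD: 26295 ≤ 9408 is false
Combine:
[1] true OR true = true
[2] true OR false = true
[3] false OR true = true
[4.2] NOT true = false
[4] false OR false = false
[5.2] NOT true = false
[5.3] NOT true = false
[5] true OR false OR false = true
[6] true OR false = true
[7.2] NOT true = false
[7] true OR false = true
[8.1] NOT true = false
[8.2] NOT false = true
[8] false OR true = true
[root] true AND true AND true AND false AND true AND true AND true AND true = false
Overall: false → blocked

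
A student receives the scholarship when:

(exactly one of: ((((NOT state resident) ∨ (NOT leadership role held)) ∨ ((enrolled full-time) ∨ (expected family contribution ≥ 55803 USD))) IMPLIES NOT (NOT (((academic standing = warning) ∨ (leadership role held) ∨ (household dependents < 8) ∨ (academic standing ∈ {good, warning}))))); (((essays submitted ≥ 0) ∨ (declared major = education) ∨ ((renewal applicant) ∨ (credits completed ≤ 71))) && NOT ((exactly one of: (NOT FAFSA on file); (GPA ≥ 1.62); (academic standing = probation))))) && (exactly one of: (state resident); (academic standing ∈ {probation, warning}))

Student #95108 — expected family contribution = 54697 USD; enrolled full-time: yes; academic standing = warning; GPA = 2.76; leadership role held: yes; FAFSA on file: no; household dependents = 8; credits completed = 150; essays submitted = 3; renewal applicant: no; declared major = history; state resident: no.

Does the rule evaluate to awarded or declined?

Declined

Atomic conditions:
  NOT state resident: no → true
  NOT leadership role held: yes → false
  enrolled full-time: yes → true
  expected family contribution ≥ 55803 USD: 54697 ≥ 55803 is false
  academic standing = warning: warning == warning is true
  leadership role held: yes → true
  household dependents < 8: 8 < 8 is false
  academic standing ∈ {good, warning}: warning is in the set → true
  essays submitted ≥ 0: 3 ≥ 0 is true
  declared major = education: history == education is false
  renewal applicant: no → false
  credits completed ≤ 71: 150 ≤ 71 is false
  NOT FAFSA on file: no → true
  GPA ≥ 1.62: 2.76 ≥ 1.62 is true
  academic standing = probation: warning == probation is false
  state resident: no → false
  academic standing ∈ {probation, warning}: warning is in the set → true
Combine:
[1.1.1.1] true OR false = true
[1.1.1.2] true OR false = true
[1.1.1] true OR true = true
[1.1.2.1.1] true OR true OR false OR true = true
[1.1.2.1] NOT true = false
[1.1.2] NOT false = true
[1.1] true → true = true
[1.2.1.3] false OR false = false
[1.2.1] true OR false OR false = true
[1.2.2.1] exactly-one(true, true, false) = false
[1.2.2] NOT false = true
[1.2] true AND true = true
[1] exactly-one(true, true) = false
[2] exactly-one(false, true) = true
[root] false AND true = false
Overall: false → declined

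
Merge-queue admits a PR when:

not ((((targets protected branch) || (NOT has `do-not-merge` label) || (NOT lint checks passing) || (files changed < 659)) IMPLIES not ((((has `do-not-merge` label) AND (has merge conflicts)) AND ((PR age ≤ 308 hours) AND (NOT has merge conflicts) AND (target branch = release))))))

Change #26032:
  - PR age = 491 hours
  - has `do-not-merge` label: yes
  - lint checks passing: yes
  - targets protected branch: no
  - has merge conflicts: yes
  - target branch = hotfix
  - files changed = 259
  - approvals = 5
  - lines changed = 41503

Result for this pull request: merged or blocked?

Blocked

Atomic conditions:
  targets protected branch: no → false
  NOT has `do-not-merge` label: yes → false
  NOT lint checks passing: yes → false
  files changed < 659: 259 < 659 is true
  has `do-not-merge` label: yes → true
  has merge conflicts: yes → true
  PR age ≤ 308 hours: 491 ≤ 308 is false
  NOT has merge conflicts: yes → false
  target branch = release: hotfix == release is false
Combine:
[1.1] false OR false OR false OR true = true
[1.2.1.1] true AND true = true
[1.2.1.2] false AND false AND false = false
[1.2.1] true AND false = false
[1.2] NOT false = true
[1] true → true = true
[root] NOT true = false
Overall: false → blocked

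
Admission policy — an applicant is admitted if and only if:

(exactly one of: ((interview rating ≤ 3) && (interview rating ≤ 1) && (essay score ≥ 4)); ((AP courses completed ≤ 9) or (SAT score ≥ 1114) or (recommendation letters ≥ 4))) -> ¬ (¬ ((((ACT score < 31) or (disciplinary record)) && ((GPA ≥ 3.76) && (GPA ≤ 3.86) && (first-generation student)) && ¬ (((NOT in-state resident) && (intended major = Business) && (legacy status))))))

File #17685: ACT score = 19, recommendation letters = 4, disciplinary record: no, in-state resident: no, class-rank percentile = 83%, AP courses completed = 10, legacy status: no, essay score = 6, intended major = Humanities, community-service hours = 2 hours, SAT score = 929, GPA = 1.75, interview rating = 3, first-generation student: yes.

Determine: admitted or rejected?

Rejected

Atomic conditions:
  interview rating ≤ 3: 3 ≤ 3 is true
  interview rating ≤ 1: 3 ≤ 1 is false
  essay score ≥ 4: 6 ≥ 4 is true
  AP courses completed ≤ 9: 10 ≤ 9 is false
  SAT score ≥ 1114: 929 ≥ 1114 is false
  recommendation letters ≥ 4: 4 ≥ 4 is true
  ACT score < 31: 19 < 31 is true
  disciplinary record: no → false
  GPA ≥ 3.76: 1.75 ≥ 3.76 is false
  GPA ≤ 3.86: 1.75 ≤ 3.86 is true
  first-generation student: yes → true
  NOT in-state resident: no → true
  intended major = Business: Humanities == Business is false
  legacy status: no → false
Combine:
[1.1] true AND false AND true = false
[1.2] false OR false OR true = true
[1] exactly-one(false, true) = true
[2.1.1.1] true OR false = true
[2.1.1.2] false AND true AND true = false
[2.1.1.3.1] true AND false AND false = false
[2.1.1.3] NOT false = true
[2.1.1] true AND false AND true = false
[2.1] NOT false = true
[2] NOT true = false
[root] true → false = false
Overall: false → rejected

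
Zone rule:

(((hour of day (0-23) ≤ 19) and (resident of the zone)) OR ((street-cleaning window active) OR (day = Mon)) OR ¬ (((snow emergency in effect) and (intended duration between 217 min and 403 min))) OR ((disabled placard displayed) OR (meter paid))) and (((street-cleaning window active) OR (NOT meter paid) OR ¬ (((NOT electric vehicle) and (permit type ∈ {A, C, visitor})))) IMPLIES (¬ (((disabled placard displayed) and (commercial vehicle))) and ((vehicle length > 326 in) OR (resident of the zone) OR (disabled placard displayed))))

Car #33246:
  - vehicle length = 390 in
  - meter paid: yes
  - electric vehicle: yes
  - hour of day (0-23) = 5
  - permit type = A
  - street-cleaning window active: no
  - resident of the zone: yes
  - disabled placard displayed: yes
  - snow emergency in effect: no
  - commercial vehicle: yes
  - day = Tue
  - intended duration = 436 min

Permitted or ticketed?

Ticketed

Atomic conditions:
  hour of day (0-23) ≤ 19: 5 ≤ 19 is true
  resident of the zone: yes → true
  street-cleaning window active: no → false
  day = Mon: Tue == Mon is false
  snow emergency in effect: no → false
  intended duration between 217 min and 403 min: 436 in [217, 403] is false
  disabled placard displayed: yes → true
  meter paid: yes → true
  NOT meter paid: yes → false
  NOT electric vehicle: yes → false
  permit type ∈ {A, C, visitor}: A is in the set → true
  commercial vehicle: yes → true
  vehicle length > 326 in: 390 > 326 is true
Combine:
[1.1] true AND true = true
[1.2] false OR false = false
[1.3.1] false AND false = false
[1.3] NOT false = true
[1.4] true OR true = true
[1] true OR false OR true OR true = true
[2.1.3.1] false AND true = false
[2.1.3] NOT false = true
[2.1] false OR false OR true = true
[2.2.1.1] true AND true = true
[2.2.1] NOT true = false
[2.2.2] true OR true OR true = true
[2.2] false AND true = false
[2] true → false = false
[root] true AND false = false
Overall: false → ticketed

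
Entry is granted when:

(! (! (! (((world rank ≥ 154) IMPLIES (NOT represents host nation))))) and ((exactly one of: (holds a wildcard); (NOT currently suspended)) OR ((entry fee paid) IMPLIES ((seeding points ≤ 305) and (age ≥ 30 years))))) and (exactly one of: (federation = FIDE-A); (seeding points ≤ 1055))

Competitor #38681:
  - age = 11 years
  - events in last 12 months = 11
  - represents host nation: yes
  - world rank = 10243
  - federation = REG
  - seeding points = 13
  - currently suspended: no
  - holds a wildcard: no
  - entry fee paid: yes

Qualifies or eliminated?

Qualifies

Atomic conditions:
  world rank ≥ 154: 10243 ≥ 154 is true
  NOT represents host nation: yes → false
  holds a wildcard: no → false
  NOT currently suspended: no → true
  entry fee paid: yes → true
  seeding points ≤ 305: 13 ≤ 305 is true
  age ≥ 30 years: 11 ≥ 30 is false
  federation = FIDE-A: REG == FIDE-A is false
  seeding points ≤ 1055: 13 ≤ 1055 is true
Combine:
[1.1.1.1.1] true → false = false
[1.1.1.1] NOT false = true
[1.1.1] NOT true = false
[1.1] NOT false = true
[1.2.1] exactly-one(false, true) = true
[1.2.2.2] true AND false = false
[1.2.2] true → false = false
[1.2] true OR false = true
[1] true AND true = true
[2] exactly-one(false, true) = true
[root] true AND true = true
Overall: true → qualifies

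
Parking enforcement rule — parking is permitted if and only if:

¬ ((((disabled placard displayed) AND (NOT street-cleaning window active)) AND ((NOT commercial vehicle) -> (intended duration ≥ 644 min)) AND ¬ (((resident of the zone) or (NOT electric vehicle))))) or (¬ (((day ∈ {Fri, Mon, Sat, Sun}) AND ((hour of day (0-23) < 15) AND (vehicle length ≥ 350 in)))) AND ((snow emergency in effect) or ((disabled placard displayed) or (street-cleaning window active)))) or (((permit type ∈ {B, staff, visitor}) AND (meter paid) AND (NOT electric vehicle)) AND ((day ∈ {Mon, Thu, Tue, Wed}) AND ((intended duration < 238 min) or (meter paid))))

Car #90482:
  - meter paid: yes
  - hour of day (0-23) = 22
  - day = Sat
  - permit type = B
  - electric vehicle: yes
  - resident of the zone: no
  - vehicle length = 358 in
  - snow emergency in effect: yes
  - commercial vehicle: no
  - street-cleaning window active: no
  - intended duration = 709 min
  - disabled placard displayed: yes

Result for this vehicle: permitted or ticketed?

Permitted

Atomic conditions:
  disabled placard displayed: yes → true
  NOT street-cleaning window active: no → true
  NOT commercial vehicle: no → true
  intended duration ≥ 644 min: 709 ≥ 644 is true
  resident of the zone: no → false
  NOT electric vehicle: yes → false
  day ∈ {Fri, Mon, Sat, Sun}: Sat is in the set → true
  hour of day (0-23) < 15: 22 < 15 is false
  vehicle length ≥ 350 in: 358 ≥ 350 is true
  snow emergency in effect: yes → true
  street-cleaning window active: no → false
  permit type ∈ {B, staff, visitor}: B is in the set → true
  meter paid: yes → true
  day ∈ {Mon, Thu, Tue, Wed}: Sat is not in the set → false
  intended duration < 238 min: 709 < 238 is false
Combine:
[1.1.1] true AND true = true
[1.1.2] true → true = true
[1.1.3.1] false OR false = false
[1.1.3] NOT false = true
[1.1] true AND true AND true = true
[1] NOT true = false
[2.1.1.2] false AND true = false
[2.1.1] true AND false = false
[2.1] NOT false = true
[2.2.2] true OR false = true
[2.2] true OR true = true
[2] true AND true = true
[3.1] true AND true AND false = false
[3.2.2] false OR true = true
[3.2] false AND true = false
[3] false AND false = false
[root] false OR true OR false = true
Overall: true → permitted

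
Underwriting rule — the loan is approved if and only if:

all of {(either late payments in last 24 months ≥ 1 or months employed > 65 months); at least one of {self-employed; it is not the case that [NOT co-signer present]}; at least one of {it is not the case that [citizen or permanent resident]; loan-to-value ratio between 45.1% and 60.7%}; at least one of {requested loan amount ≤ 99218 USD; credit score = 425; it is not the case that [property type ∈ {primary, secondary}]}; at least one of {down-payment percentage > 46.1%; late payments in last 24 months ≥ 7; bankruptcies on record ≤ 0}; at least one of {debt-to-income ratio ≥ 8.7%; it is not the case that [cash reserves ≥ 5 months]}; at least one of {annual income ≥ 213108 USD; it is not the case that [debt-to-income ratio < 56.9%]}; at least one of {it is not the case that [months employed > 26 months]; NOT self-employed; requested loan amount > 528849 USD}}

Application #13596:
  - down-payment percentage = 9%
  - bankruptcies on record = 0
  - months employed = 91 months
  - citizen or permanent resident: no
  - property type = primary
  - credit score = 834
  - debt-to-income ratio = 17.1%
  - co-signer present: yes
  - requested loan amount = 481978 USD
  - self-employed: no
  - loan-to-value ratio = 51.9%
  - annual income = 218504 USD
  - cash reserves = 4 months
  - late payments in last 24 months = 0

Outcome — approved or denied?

Denied

Atomic conditions:
  late payments in last 24 months ≥ 1: 0 ≥ 1 is false
  months employed > 65 months: 91 > 65 is true
  self-employed: no → false
  NOT co-signer present: yes → false
  citizen or permanent resident: no → false
  loan-to-value ratio between 45.1% and 60.7%: 51.9 in [45.1, 60.7] is true
  requested loan amount ≤ 99218 USD: 481978 ≤ 99218 is false
  credit score = 425: 834 == 425 is false
  property type ∈ {primary, secondary}: primary is in the set → true
  down-payment percentage > 46.1%: 9 > 46.1 is false
  late payments in last 24 months ≥ 7: 0 ≥ 7 is false
  bankruptcies on record ≤ 0: 0 ≤ 0 is true
  debt-to-income ratio ≥ 8.7%: 17.1 ≥ 8.7 is true
  cash reserves ≥ 5 months: 4 ≥ 5 is false
  annual income ≥ 213108 USD: 218504 ≥ 213108 is true
  debt-to-income ratio < 56.9%: 17.1 < 56.9 is true
  months employed > 26 months: 91 > 26 is true
  NOT self-employed: no → true
  requested loan amount > 528849 USD: 481978 > 528849 is false
Combine:
[1] false OR true = true
[2.2] NOT false = true
[2] false OR true = true
[3.1] NOT false = true
[3] true OR true = true
[4.3] NOT true = false
[4] false OR false OR false = false
[5] false OR false OR true = true
[6.2] NOT false = true
[6] true OR true = true
[7.2] NOT true = false
[7] true OR false = true
[8.1] NOT true = false
[8] false OR true OR false = true
[root] true AND true AND true AND false AND true AND true AND true AND true = false
Overall: false → denied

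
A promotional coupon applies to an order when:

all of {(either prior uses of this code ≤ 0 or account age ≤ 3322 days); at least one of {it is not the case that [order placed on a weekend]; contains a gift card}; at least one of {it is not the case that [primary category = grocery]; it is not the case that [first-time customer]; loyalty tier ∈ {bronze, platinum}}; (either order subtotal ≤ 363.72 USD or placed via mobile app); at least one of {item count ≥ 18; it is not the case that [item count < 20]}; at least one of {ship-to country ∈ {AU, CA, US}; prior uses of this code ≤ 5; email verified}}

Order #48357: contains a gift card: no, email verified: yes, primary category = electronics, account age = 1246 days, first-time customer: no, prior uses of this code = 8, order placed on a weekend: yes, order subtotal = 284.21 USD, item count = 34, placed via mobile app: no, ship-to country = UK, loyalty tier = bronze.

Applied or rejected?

Atomic conditions:
  prior uses of this code ≤ 0: 8 ≤ 0 is false
  account age ≤ 3322 days: 1246 ≤ 3322 is true
  order placed on a weekend: yes → true
  contains a gift card: no → false
  primary category = grocery: electronics == grocery is false
  first-time customer: no → false
  loyalty tier ∈ {bronze, platinum}: bronze is in the set → true
  order subtotal ≤ 363.72 USD: 284.21 ≤ 363.72 is true
  placed via mobile app: no → false
  item count ≥ 18: 34 ≥ 18 is true
  item count < 20: 34 < 20 is false
  ship-to country ∈ {AU, CA, US}: UK is not in the set → false
  prior uses of this code ≤ 5: 8 ≤ 5 is false
  email verified: yes → true
Combine:
[1] false OR true = true
[2.1] NOT true = false
[2] false OR false = false
[3.1] NOT false = true
[3.2] NOT false = true
[3] true OR true OR true = true
[4] true OR false = true
[5.2] NOT false = true
[5] true OR true = true
[6] false OR false OR true = true
[root] true AND false AND true AND true AND true AND true = false
Overall: false → rejected

Rejected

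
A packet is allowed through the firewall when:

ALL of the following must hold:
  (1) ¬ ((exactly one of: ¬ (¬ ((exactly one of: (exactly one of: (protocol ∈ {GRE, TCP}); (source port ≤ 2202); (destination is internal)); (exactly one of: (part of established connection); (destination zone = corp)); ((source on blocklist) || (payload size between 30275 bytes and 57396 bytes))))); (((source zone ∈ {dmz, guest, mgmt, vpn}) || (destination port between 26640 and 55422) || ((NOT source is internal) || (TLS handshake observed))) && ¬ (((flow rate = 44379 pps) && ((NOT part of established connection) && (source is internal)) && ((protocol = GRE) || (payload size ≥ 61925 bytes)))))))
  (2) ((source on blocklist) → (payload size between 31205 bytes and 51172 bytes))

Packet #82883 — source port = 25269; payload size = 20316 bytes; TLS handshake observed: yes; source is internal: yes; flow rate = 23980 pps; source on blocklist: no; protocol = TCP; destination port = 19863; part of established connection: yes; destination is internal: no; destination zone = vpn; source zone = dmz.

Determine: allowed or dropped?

Atomic conditions:
  protocol ∈ {GRE, TCP}: TCP is in the set → true
  source port ≤ 2202: 25269 ≤ 2202 is false
  destination is internal: no → false
  part of established connection: yes → true
  destination zone = corp: vpn == corp is false
  source on blocklist: no → false
  payload size between 30275 bytes and 57396 bytes: 20316 in [30275, 57396] is false
  source zone ∈ {dmz, guest, mgmt, vpn}: dmz is in the set → true
  destination port between 26640 and 55422: 19863 in [26640, 55422] is false
  NOT source is internal: yes → false
  TLS handshake observed: yes → true
  flow rate = 44379 pps: 23980 == 44379 is false
  NOT part of established connection: yes → false
  source is internal: yes → true
  protocol = GRE: TCP == GRE is false
  payload size ≥ 61925 bytes: 20316 ≥ 61925 is false
  payload size between 31205 bytes and 51172 bytes: 20316 in [31205, 51172] is false
Combine:
[1.1.1.1.1.1] exactly-one(true, false, false) = true
[1.1.1.1.1.2] exactly-one(true, false) = true
[1.1.1.1.1.3] false OR false = false
[1.1.1.1.1] exactly-one(true, true, false) = false
[1.1.1.1] NOT false = true
[1.1.1] NOT true = false
[1.1.2.1.3] false OR true = true
[1.1.2.1] true OR false OR true = true
[1.1.2.2.1.2] false AND true = false
[1.1.2.2.1.3] false OR false = false
[1.1.2.2.1] false AND false AND false = false
[1.1.2.2] NOT false = true
[1.1.2] true AND true = true
[1.1] exactly-one(false, true) = true
[1] NOT true = false
[2] false → false (antecedent false ⇒ implication holds) = true
[root] false AND true = false
Overall: false → dropped

Dropped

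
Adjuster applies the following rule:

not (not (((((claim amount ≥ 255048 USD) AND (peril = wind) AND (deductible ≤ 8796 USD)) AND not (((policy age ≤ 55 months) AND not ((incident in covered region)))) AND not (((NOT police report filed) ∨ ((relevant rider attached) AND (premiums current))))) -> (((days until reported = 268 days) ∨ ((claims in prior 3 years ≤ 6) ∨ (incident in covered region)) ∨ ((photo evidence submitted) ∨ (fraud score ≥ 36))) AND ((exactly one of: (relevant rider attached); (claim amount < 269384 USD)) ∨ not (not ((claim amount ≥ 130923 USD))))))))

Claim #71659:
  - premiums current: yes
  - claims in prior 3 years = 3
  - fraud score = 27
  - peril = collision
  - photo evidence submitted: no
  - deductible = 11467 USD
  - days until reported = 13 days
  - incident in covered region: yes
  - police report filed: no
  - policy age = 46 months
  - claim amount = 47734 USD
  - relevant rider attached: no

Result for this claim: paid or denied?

Atomic conditions:
  claim amount ≥ 255048 USD: 47734 ≥ 255048 is false
  peril = wind: collision == wind is false
  deductible ≤ 8796 USD: 11467 ≤ 8796 is false
  policy age ≤ 55 months: 46 ≤ 55 is true
  incident in covered region: yes → true
  NOT police report filed: no → true
  relevant rider attached: no → false
  premiums current: yes → true
  days until reported = 268 days: 13 == 268 is false
  claims in prior 3 years ≤ 6: 3 ≤ 6 is true
  photo evidence submitted: no → false
  fraud score ≥ 36: 27 ≥ 36 is false
  claim amount < 269384 USD: 47734 < 269384 is true
  claim amount ≥ 130923 USD: 47734 ≥ 130923 is false
Combine:
[1.1.1.1] false AND false AND false = false
[1.1.1.2.1.2] NOT true = false
[1.1.1.2.1] true AND false = false
[1.1.1.2] NOT false = true
[1.1.1.3.1.2] false AND true = false
[1.1.1.3.1] true OR false = true
[1.1.1.3] NOT true = false
[1.1.1] false AND true AND false = false
[1.1.2.1.2] true OR true = true
[1.1.2.1.3] false OR false = false
[1.1.2.1] false OR true OR false = true
[1.1.2.2.1] exactly-one(false, true) = true
[1.1.2.2.2.1] NOT false = true
[1.1.2.2.2] NOT true = false
[1.1.2.2] true OR false = true
[1.1.2] true AND true = true
[1.1] false → true (antecedent false ⇒ implication holds) = true
[1] NOT true = false
[root] NOT false = true
Overall: true → paid

Paid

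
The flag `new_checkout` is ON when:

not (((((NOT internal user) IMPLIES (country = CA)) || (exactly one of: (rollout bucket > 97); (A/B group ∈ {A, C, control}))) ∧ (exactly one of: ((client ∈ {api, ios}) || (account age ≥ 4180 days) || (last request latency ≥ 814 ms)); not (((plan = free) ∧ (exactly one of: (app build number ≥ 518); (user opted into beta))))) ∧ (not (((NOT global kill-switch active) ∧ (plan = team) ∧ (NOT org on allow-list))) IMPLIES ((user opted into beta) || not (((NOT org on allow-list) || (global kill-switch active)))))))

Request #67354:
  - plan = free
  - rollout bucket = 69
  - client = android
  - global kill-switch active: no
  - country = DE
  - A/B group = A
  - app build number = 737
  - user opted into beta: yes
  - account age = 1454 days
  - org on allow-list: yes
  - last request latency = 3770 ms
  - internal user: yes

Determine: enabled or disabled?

Atomic conditions:
  NOT internal user: yes → false
  country = CA: DE == CA is false
  rollout bucket > 97: 69 > 97 is false
  A/B group ∈ {A, C, control}: A is in the set → true
  client ∈ {api, ios}: android is not in the set → false
  account age ≥ 4180 days: 1454 ≥ 4180 is false
  last request latency ≥ 814 ms: 3770 ≥ 814 is true
  plan = free: free == free is true
  app build number ≥ 518: 737 ≥ 518 is true
  user opted into beta: yes → true
  NOT global kill-switch active: no → true
  plan = team: free == team is false
  NOT org on allow-list: yes → false
  global kill-switch active: no → false
Combine:
[1.1.1] false → false (antecedent false ⇒ implication holds) = true
[1.1.2] exactly-one(false, true) = true
[1.1] true OR true = true
[1.2.1] false OR false OR true = true
[1.2.2.1.2] exactly-one(true, true) = false
[1.2.2.1] true AND false = false
[1.2.2] NOT false = true
[1.2] exactly-one(true, true) = false
[1.3.1.1] true AND false AND false = false
[1.3.1] NOT false = true
[1.3.2.2.1] false OR false = false
[1.3.2.2] NOT false = true
[1.3.2] true OR true = true
[1.3] true → true = true
[1] true AND false AND true = false
[root] NOT false = true
Overall: true → enabled

Enabled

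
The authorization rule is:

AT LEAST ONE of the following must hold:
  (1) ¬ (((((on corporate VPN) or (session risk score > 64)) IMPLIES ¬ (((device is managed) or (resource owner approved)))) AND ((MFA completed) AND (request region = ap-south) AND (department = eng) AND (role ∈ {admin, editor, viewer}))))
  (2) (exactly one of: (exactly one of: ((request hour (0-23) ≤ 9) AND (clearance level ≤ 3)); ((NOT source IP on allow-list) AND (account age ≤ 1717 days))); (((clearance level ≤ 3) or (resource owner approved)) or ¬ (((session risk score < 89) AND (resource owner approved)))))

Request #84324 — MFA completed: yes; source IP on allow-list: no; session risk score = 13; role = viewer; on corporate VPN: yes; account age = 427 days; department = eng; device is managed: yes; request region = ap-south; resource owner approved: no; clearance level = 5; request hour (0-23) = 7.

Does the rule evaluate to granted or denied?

Atomic conditions:
  on corporate VPN: yes → true
  session risk score > 64: 13 > 64 is false
  device is managed: yes → true
  resource owner approved: no → false
  MFA completed: yes → true
  request region = ap-south: ap-south == ap-south is true
  department = eng: eng == eng is true
  role ∈ {admin, editor, viewer}: viewer is in the set → true
  request hour (0-23) ≤ 9: 7 ≤ 9 is true
  clearance level ≤ 3: 5 ≤ 3 is false
  NOT source IP on allow-list: no → true
  account age ≤ 1717 days: 427 ≤ 1717 is true
  session risk score < 89: 13 < 89 is true
Combine:
[1.1.1.1] true OR false = true
[1.1.1.2.1] true OR false = true
[1.1.1.2] NOT true = false
[1.1.1] true → false = false
[1.1.2] true AND true AND true AND true = true
[1.1] false AND true = false
[1] NOT false = true
[2.1.1] true AND false = false
[2.1.2] true AND true = true
[2.1] exactly-one(false, true) = true
[2.2.1] false OR false = false
[2.2.2.1] true AND false = false
[2.2.2] NOT false = true
[2.2] false OR true = true
[2] exactly-one(true, true) = false
[root] true OR false = true
Overall: true → granted

Granted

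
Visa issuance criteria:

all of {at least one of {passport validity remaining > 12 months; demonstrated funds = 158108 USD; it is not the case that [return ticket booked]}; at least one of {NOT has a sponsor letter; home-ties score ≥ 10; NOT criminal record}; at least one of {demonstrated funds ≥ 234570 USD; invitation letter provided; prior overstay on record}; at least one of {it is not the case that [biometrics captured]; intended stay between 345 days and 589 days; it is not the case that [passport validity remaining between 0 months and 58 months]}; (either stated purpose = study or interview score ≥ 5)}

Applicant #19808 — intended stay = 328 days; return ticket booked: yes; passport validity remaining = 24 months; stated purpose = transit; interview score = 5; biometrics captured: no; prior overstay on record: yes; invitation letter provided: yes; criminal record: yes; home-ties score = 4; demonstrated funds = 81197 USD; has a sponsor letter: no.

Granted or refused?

Atomic conditions:
  passport validity remaining > 12 months: 24 > 12 is true
  demonstrated funds = 158108 USD: 81197 == 158108 is false
  return ticket booked: yes → true
  NOT has a sponsor letter: no → true
  home-ties score ≥ 10: 4 ≥ 10 is false
  NOT criminal record: yes → false
  demonstrated funds ≥ 234570 USD: 81197 ≥ 234570 is false
  invitation letter provided: yes → true
  prior overstay on record: yes → true
  biometrics captured: no → false
  intended stay between 345 days and 589 days: 328 in [345, 589] is false
  passport validity remaining between 0 months and 58 months: 24 in [0, 58] is true
  stated purpose = study: transit == study is false
  interview score ≥ 5: 5 ≥ 5 is true
Combine:
[1.3] NOT true = false
[1] true OR false OR false = true
[2] true OR false OR false = true
[3] false OR true OR true = true
[4.1] NOT false = true
[4.3] NOT true = false
[4] true OR false OR false = true
[5] false OR true = true
[root] true AND true AND true AND true AND true = true
Overall: true → granted

Granted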